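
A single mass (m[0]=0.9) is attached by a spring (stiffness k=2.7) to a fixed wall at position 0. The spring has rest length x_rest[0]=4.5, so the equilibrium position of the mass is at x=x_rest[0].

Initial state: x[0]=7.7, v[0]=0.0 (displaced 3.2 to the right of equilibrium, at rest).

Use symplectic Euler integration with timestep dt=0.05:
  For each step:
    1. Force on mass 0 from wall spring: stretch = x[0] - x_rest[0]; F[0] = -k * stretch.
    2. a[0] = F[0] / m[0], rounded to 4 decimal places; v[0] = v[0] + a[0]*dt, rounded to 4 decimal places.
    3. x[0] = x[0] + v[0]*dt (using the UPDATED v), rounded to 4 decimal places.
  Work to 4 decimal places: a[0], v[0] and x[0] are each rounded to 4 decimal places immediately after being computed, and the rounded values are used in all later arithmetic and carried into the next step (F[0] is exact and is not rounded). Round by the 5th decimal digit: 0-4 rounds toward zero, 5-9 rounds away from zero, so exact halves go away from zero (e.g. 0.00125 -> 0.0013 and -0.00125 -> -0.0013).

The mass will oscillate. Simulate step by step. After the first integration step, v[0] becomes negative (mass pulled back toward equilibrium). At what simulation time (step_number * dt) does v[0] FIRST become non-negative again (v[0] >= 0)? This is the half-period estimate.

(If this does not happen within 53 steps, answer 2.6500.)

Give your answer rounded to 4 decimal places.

Step 0: x=[7.7000] v=[0.0000]
Step 1: x=[7.6760] v=[-0.4800]
Step 2: x=[7.6282] v=[-0.9564]
Step 3: x=[7.5569] v=[-1.4256]
Step 4: x=[7.4627] v=[-1.8841]
Step 5: x=[7.3463] v=[-2.3285]
Step 6: x=[7.2085] v=[-2.7554]
Step 7: x=[7.0504] v=[-3.1617]
Step 8: x=[6.8732] v=[-3.5443]
Step 9: x=[6.6782] v=[-3.9003]
Step 10: x=[6.4669] v=[-4.2270]
Step 11: x=[6.2408] v=[-4.5220]
Step 12: x=[6.0016] v=[-4.7831]
Step 13: x=[5.7512] v=[-5.0083]
Step 14: x=[5.4914] v=[-5.1960]
Step 15: x=[5.2242] v=[-5.3447]
Step 16: x=[4.9515] v=[-5.4533]
Step 17: x=[4.6755] v=[-5.5210]
Step 18: x=[4.3981] v=[-5.5473]
Step 19: x=[4.1215] v=[-5.5320]
Step 20: x=[3.8477] v=[-5.4752]
Step 21: x=[3.5788] v=[-5.3774]
Step 22: x=[3.3168] v=[-5.2392]
Step 23: x=[3.0637] v=[-5.0617]
Step 24: x=[2.8214] v=[-4.8463]
Step 25: x=[2.5917] v=[-4.5945]
Step 26: x=[2.3763] v=[-4.3083]
Step 27: x=[2.1768] v=[-3.9897]
Step 28: x=[1.9947] v=[-3.6412]
Step 29: x=[1.8314] v=[-3.2654]
Step 30: x=[1.6881] v=[-2.8651]
Step 31: x=[1.5659] v=[-2.4433]
Step 32: x=[1.4657] v=[-2.0032]
Step 33: x=[1.3883] v=[-1.5481]
Step 34: x=[1.3342] v=[-1.0813]
Step 35: x=[1.3039] v=[-0.6064]
Step 36: x=[1.2976] v=[-0.1270]
Step 37: x=[1.3153] v=[0.3534]
First v>=0 after going negative at step 37, time=1.8500

Answer: 1.8500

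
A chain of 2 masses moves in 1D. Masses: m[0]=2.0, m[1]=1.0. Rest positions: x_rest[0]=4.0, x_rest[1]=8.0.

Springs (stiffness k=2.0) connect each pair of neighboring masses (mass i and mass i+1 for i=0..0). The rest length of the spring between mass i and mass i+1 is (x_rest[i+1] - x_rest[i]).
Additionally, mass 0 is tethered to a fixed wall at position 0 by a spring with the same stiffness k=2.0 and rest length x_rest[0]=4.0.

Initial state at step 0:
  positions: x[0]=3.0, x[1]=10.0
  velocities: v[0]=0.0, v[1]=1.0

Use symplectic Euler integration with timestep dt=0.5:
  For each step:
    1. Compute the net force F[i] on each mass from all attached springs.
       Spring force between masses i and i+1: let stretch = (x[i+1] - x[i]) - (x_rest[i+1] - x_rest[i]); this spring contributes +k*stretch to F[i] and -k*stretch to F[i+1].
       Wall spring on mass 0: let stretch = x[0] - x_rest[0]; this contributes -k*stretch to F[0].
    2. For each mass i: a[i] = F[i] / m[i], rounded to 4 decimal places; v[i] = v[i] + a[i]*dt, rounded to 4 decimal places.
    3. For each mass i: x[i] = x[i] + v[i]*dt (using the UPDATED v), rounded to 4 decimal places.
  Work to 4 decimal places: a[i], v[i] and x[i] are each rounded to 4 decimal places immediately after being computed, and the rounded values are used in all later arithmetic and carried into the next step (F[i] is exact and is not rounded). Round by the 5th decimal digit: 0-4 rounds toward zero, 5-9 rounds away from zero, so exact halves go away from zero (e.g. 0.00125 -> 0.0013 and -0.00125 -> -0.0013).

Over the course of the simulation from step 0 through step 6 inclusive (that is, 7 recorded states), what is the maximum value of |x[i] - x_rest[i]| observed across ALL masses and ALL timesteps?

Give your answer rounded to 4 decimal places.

Step 0: x=[3.0000 10.0000] v=[0.0000 1.0000]
Step 1: x=[4.0000 9.0000] v=[2.0000 -2.0000]
Step 2: x=[5.2500 7.5000] v=[2.5000 -3.0000]
Step 3: x=[5.7500 6.8750] v=[1.0000 -1.2500]
Step 4: x=[5.0938 7.6875] v=[-1.3125 1.6250]
Step 5: x=[3.8125 9.2032] v=[-2.5626 3.0313]
Step 6: x=[2.9258 10.0235] v=[-1.7735 1.6406]
Max displacement = 2.0235

Answer: 2.0235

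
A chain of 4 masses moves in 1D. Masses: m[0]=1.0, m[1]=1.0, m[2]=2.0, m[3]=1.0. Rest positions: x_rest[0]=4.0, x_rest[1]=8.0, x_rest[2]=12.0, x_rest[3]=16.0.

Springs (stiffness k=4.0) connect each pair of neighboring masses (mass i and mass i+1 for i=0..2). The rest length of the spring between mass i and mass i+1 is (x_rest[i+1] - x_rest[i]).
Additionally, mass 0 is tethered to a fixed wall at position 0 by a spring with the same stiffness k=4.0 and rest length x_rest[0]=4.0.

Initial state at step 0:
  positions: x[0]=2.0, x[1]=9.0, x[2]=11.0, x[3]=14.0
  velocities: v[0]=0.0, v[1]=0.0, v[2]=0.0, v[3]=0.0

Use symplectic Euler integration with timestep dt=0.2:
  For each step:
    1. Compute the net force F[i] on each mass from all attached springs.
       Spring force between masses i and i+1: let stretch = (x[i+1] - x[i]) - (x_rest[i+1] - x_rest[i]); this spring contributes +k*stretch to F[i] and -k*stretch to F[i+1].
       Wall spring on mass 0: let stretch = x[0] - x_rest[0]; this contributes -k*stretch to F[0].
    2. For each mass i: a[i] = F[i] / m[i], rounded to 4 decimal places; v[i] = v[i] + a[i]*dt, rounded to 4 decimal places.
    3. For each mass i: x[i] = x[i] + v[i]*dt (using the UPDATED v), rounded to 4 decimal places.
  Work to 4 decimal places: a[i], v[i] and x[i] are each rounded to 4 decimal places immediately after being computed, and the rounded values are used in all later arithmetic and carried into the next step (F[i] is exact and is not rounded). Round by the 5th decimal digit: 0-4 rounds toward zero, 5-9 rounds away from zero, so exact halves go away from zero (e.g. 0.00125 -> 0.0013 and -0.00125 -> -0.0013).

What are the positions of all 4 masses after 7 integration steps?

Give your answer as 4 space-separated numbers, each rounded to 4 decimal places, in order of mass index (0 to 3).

Step 0: x=[2.0000 9.0000 11.0000 14.0000] v=[0.0000 0.0000 0.0000 0.0000]
Step 1: x=[2.8000 8.2000 11.0800 14.1600] v=[4.0000 -4.0000 0.4000 0.8000]
Step 2: x=[4.0160 6.9968 11.1760 14.4672] v=[6.0800 -6.0160 0.4800 1.5360]
Step 3: x=[5.0664 5.9853 11.2010 14.8878] v=[5.2518 -5.0573 0.1248 2.1030]
Step 4: x=[5.4532 5.6613 11.1036 15.3585] v=[1.9338 -1.6199 -0.4868 2.3536]
Step 5: x=[5.0007 6.1748 10.9112 15.7884] v=[-2.2623 2.5675 -0.9618 2.1497]
Step 6: x=[3.9360 7.2583 10.7301 16.0780] v=[-5.3236 5.4173 -0.9055 1.4479]
Step 7: x=[2.7731 8.3657 10.6991 16.1519] v=[-5.8146 5.5369 -0.1551 0.3696]

Answer: 2.7731 8.3657 10.6991 16.1519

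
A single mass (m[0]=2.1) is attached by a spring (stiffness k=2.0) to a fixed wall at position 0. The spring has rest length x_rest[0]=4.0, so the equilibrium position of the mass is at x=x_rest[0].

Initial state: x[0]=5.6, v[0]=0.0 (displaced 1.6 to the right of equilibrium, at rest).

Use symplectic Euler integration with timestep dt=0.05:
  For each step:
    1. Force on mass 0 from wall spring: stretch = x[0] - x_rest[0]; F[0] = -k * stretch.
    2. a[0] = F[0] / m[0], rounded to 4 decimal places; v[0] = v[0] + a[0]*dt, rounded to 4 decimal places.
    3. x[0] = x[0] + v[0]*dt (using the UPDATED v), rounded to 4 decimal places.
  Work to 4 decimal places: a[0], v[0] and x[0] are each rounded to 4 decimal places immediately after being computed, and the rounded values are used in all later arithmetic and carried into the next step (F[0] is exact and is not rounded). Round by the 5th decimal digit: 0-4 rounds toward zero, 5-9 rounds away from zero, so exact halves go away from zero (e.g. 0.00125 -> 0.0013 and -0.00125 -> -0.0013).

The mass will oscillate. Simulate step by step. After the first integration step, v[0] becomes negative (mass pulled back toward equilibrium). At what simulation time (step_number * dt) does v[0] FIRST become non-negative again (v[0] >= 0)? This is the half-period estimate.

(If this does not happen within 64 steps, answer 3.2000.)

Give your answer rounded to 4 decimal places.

Step 0: x=[5.6000] v=[0.0000]
Step 1: x=[5.5962] v=[-0.0762]
Step 2: x=[5.5886] v=[-0.1522]
Step 3: x=[5.5772] v=[-0.2279]
Step 4: x=[5.5621] v=[-0.3030]
Step 5: x=[5.5432] v=[-0.3774]
Step 6: x=[5.5207] v=[-0.4509]
Step 7: x=[5.4945] v=[-0.5233]
Step 8: x=[5.4648] v=[-0.5945]
Step 9: x=[5.4316] v=[-0.6643]
Step 10: x=[5.3950] v=[-0.7325]
Step 11: x=[5.3551] v=[-0.7989]
Step 12: x=[5.3119] v=[-0.8634]
Step 13: x=[5.2656] v=[-0.9259]
Step 14: x=[5.2163] v=[-0.9862]
Step 15: x=[5.1641] v=[-1.0441]
Step 16: x=[5.1091] v=[-1.0995]
Step 17: x=[5.0515] v=[-1.1523]
Step 18: x=[4.9914] v=[-1.2024]
Step 19: x=[4.9289] v=[-1.2496]
Step 20: x=[4.8642] v=[-1.2938]
Step 21: x=[4.7975] v=[-1.3350]
Step 22: x=[4.7289] v=[-1.3730]
Step 23: x=[4.6585] v=[-1.4077]
Step 24: x=[4.5865] v=[-1.4391]
Step 25: x=[4.5132] v=[-1.4670]
Step 26: x=[4.4386] v=[-1.4914]
Step 27: x=[4.3630] v=[-1.5123]
Step 28: x=[4.2865] v=[-1.5296]
Step 29: x=[4.2093] v=[-1.5432]
Step 30: x=[4.1316] v=[-1.5532]
Step 31: x=[4.0536] v=[-1.5595]
Step 32: x=[3.9755] v=[-1.5621]
Step 33: x=[3.8975] v=[-1.5609]
Step 34: x=[3.8197] v=[-1.5560]
Step 35: x=[3.7423] v=[-1.5474]
Step 36: x=[3.6655] v=[-1.5351]
Step 37: x=[3.5895] v=[-1.5192]
Step 38: x=[3.5145] v=[-1.4997]
Step 39: x=[3.4407] v=[-1.4766]
Step 40: x=[3.3682] v=[-1.4500]
Step 41: x=[3.2972] v=[-1.4199]
Step 42: x=[3.2279] v=[-1.3864]
Step 43: x=[3.1604] v=[-1.3496]
Step 44: x=[3.0949] v=[-1.3096]
Step 45: x=[3.0316] v=[-1.2665]
Step 46: x=[2.9706] v=[-1.2204]
Step 47: x=[2.9120] v=[-1.1714]
Step 48: x=[2.8560] v=[-1.1196]
Step 49: x=[2.8027] v=[-1.0651]
Step 50: x=[2.7523] v=[-1.0081]
Step 51: x=[2.7049] v=[-0.9487]
Step 52: x=[2.6606] v=[-0.8870]
Step 53: x=[2.6194] v=[-0.8232]
Step 54: x=[2.5815] v=[-0.7575]
Step 55: x=[2.5470] v=[-0.6900]
Step 56: x=[2.5160] v=[-0.6208]
Step 57: x=[2.4885] v=[-0.5501]
Step 58: x=[2.4646] v=[-0.4781]
Step 59: x=[2.4444] v=[-0.4050]
Step 60: x=[2.4279] v=[-0.3309]
Step 61: x=[2.4151] v=[-0.2560]
Step 62: x=[2.4061] v=[-0.1805]
Step 63: x=[2.4009] v=[-0.1046]
Step 64: x=[2.3995] v=[-0.0285]
v[0] did not become non-negative within 64 steps; using fallback time=3.2000

Answer: 3.2000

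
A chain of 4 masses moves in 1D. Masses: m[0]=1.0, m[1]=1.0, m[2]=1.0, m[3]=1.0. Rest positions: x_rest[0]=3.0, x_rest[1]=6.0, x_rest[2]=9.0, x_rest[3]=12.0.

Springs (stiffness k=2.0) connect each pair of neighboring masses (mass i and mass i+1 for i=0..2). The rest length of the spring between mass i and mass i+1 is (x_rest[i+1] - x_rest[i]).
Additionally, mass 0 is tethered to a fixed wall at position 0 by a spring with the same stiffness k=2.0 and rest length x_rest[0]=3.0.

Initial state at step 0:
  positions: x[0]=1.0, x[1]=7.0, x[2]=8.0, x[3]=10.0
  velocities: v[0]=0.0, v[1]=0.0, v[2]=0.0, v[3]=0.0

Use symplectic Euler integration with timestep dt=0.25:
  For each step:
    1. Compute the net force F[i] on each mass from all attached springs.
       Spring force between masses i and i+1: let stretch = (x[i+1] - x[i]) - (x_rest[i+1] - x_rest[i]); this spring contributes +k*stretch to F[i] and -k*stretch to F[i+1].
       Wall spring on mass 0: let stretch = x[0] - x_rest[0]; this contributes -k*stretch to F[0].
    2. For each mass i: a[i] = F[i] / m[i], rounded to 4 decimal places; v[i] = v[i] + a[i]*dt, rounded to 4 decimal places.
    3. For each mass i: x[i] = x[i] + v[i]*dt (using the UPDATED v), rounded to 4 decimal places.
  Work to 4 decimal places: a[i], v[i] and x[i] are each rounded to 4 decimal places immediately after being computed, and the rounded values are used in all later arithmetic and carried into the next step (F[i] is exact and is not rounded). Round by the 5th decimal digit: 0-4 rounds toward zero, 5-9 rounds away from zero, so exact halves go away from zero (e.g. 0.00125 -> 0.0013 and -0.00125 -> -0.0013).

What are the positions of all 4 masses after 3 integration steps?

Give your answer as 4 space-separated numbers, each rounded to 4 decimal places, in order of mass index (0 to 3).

Step 0: x=[1.0000 7.0000 8.0000 10.0000] v=[0.0000 0.0000 0.0000 0.0000]
Step 1: x=[1.6250 6.3750 8.1250 10.1250] v=[2.5000 -2.5000 0.5000 0.5000]
Step 2: x=[2.6406 5.3750 8.2813 10.3750] v=[4.0625 -4.0000 0.6250 1.0000]
Step 3: x=[3.6680 4.3965 8.3360 10.7383] v=[4.1094 -3.9141 0.2187 1.4532]

Answer: 3.6680 4.3965 8.3360 10.7383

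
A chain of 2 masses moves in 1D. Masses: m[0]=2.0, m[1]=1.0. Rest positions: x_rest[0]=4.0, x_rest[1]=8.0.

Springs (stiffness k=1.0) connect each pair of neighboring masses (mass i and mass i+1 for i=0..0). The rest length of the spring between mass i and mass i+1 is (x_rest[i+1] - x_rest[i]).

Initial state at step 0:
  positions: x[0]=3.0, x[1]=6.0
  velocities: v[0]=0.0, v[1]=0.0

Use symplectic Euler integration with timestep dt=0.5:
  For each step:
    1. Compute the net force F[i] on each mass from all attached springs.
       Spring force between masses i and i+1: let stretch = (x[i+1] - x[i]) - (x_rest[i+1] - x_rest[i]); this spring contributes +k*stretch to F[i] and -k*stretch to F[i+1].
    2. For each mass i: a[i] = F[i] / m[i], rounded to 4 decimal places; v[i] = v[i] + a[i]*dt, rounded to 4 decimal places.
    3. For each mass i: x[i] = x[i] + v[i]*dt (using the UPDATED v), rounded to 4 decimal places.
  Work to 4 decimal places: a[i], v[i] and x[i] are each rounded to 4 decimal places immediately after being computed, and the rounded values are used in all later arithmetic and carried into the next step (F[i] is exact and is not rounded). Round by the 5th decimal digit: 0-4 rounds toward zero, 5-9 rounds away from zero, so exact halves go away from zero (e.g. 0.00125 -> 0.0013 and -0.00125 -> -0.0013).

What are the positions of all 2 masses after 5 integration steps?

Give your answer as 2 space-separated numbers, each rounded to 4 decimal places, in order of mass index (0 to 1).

Answer: 2.3303 7.3396

Derivation:
Step 0: x=[3.0000 6.0000] v=[0.0000 0.0000]
Step 1: x=[2.8750 6.2500] v=[-0.2500 0.5000]
Step 2: x=[2.6719 6.6563] v=[-0.4063 0.8125]
Step 3: x=[2.4668 7.0665] v=[-0.4102 0.8203]
Step 4: x=[2.3367 7.3268] v=[-0.2603 0.5205]
Step 5: x=[2.3303 7.3396] v=[-0.0128 0.0255]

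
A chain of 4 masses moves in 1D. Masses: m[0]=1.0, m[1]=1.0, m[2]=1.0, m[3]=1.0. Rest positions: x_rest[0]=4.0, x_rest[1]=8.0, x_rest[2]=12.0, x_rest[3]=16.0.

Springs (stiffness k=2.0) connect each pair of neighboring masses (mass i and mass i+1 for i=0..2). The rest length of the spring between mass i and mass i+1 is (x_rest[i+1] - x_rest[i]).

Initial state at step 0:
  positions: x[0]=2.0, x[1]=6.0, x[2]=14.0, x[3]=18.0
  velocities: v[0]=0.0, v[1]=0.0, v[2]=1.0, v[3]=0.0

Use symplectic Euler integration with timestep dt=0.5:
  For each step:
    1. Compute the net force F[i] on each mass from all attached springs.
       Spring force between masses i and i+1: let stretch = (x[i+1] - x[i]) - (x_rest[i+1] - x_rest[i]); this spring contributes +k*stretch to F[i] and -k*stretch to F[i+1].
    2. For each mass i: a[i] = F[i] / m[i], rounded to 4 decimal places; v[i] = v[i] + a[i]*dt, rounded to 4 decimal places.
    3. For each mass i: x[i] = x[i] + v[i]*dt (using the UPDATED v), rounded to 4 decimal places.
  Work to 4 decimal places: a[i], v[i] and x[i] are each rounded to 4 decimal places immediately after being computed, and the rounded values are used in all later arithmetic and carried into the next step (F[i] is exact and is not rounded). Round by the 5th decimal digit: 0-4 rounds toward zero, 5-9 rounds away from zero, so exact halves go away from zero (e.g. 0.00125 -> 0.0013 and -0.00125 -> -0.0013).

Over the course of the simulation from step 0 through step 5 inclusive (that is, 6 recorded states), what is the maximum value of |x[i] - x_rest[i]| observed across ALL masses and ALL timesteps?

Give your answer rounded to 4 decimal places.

Step 0: x=[2.0000 6.0000 14.0000 18.0000] v=[0.0000 0.0000 1.0000 0.0000]
Step 1: x=[2.0000 8.0000 12.5000 18.0000] v=[0.0000 4.0000 -3.0000 0.0000]
Step 2: x=[3.0000 9.2500 11.5000 17.2500] v=[2.0000 2.5000 -2.0000 -1.5000]
Step 3: x=[5.1250 8.5000 12.2500 15.6250] v=[4.2500 -1.5000 1.5000 -3.2500]
Step 4: x=[6.9375 7.9375 12.8125 14.3125] v=[3.6250 -1.1250 1.1250 -2.6250]
Step 5: x=[7.2500 9.3125 11.6875 14.2500] v=[0.6250 2.7500 -2.2500 -0.1250]
Max displacement = 3.2500

Answer: 3.2500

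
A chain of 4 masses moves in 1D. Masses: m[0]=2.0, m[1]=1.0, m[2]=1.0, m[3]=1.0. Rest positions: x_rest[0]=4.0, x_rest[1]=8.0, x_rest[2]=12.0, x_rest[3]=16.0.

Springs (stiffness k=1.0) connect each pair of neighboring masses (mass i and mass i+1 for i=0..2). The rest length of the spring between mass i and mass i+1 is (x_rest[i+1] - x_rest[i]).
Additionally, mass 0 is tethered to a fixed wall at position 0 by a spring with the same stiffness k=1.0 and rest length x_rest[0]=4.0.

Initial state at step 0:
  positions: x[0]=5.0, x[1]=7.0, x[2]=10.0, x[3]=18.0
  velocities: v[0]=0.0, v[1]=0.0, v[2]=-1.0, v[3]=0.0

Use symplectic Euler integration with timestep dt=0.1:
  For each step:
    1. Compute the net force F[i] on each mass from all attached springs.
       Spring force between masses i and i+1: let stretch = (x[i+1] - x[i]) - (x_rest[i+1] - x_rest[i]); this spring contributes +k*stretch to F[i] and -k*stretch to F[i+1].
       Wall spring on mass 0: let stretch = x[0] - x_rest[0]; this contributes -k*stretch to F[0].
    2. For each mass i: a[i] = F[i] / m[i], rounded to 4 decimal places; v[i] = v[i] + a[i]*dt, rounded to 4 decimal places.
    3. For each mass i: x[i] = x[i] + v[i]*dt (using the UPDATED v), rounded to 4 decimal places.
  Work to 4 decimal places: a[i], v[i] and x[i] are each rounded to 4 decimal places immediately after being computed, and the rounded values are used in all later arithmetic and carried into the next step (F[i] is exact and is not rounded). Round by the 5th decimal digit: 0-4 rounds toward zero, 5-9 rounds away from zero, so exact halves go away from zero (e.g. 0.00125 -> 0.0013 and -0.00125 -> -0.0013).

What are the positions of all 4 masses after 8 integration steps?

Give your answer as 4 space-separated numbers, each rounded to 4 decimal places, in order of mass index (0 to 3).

Answer: 4.5003 7.3110 10.8969 16.6624

Derivation:
Step 0: x=[5.0000 7.0000 10.0000 18.0000] v=[0.0000 0.0000 -1.0000 0.0000]
Step 1: x=[4.9850 7.0100 9.9500 17.9600] v=[-0.1500 0.1000 -0.5000 -0.4000]
Step 2: x=[4.9552 7.0292 9.9507 17.8799] v=[-0.2980 0.1915 0.0070 -0.8010]
Step 3: x=[4.9110 7.0568 10.0015 17.7605] v=[-0.4421 0.2763 0.5078 -1.1939]
Step 4: x=[4.8530 7.0924 10.1004 17.6035] v=[-0.5804 0.3562 0.9892 -1.5698]
Step 5: x=[4.7819 7.1357 10.2443 17.4115] v=[-0.7111 0.4331 1.4387 -1.9201]
Step 6: x=[4.6987 7.1866 10.4288 17.1878] v=[-0.8325 0.5086 1.8446 -2.2368]
Step 7: x=[4.6044 7.2450 10.6484 16.9365] v=[-0.9430 0.5840 2.1963 -2.5127]
Step 8: x=[4.5003 7.3110 10.8969 16.6624] v=[-1.0412 0.6603 2.4848 -2.7415]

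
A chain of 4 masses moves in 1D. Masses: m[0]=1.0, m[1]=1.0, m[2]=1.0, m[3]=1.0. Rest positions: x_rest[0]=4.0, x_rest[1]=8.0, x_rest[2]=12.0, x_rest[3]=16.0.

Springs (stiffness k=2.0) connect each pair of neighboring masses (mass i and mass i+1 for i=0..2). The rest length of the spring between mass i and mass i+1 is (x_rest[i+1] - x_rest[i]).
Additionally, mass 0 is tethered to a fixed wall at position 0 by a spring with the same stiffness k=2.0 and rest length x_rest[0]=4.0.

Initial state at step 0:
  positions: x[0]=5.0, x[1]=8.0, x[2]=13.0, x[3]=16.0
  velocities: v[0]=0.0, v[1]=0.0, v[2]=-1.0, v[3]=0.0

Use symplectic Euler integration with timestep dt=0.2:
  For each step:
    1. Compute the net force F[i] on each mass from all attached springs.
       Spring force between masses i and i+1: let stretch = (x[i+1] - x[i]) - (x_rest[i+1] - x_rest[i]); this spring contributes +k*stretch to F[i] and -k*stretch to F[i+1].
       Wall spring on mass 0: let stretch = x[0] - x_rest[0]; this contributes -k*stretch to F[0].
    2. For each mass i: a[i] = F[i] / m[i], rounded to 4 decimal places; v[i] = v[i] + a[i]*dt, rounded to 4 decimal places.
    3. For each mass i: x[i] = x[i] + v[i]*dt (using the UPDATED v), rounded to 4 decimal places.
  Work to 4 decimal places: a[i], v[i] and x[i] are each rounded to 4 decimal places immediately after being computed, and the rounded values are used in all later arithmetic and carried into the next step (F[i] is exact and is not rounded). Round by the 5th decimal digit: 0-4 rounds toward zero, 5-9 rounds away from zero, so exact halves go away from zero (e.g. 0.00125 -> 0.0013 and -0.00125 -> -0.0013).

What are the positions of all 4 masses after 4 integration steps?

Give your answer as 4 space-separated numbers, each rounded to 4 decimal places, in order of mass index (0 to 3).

Answer: 3.9001 8.8009 11.4619 16.4086

Derivation:
Step 0: x=[5.0000 8.0000 13.0000 16.0000] v=[0.0000 0.0000 -1.0000 0.0000]
Step 1: x=[4.8400 8.1600 12.6400 16.0800] v=[-0.8000 0.8000 -1.8000 0.4000]
Step 2: x=[4.5584 8.4128 12.1968 16.2048] v=[-1.4080 1.2640 -2.2160 0.6240]
Step 3: x=[4.2205 8.6600 11.7715 16.3290] v=[-1.6896 1.2358 -2.1264 0.6208]
Step 4: x=[3.9001 8.8009 11.4619 16.4086] v=[-1.6020 0.7046 -1.5480 0.3978]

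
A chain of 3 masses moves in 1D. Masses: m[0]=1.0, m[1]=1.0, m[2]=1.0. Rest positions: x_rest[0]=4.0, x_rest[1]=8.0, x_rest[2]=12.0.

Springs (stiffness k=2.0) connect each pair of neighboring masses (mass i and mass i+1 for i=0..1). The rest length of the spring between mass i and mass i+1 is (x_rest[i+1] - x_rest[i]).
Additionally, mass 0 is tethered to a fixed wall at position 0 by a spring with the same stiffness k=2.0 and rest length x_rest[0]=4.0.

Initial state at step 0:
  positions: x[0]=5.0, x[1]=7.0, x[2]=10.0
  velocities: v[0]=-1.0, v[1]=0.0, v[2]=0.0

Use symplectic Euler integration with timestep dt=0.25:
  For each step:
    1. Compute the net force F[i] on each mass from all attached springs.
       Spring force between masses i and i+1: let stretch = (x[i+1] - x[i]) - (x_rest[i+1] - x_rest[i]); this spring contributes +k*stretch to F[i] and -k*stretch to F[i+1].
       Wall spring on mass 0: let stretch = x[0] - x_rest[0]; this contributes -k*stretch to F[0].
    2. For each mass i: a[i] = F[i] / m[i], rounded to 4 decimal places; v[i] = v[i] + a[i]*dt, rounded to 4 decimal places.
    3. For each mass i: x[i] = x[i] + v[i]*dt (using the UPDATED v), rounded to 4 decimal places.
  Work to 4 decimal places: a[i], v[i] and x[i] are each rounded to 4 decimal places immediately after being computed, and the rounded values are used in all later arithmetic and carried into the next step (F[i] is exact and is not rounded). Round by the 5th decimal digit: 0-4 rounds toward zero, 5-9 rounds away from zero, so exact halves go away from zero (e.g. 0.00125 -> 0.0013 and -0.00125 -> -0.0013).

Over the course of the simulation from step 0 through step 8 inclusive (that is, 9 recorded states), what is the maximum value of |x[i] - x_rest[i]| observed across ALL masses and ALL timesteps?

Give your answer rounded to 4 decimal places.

Step 0: x=[5.0000 7.0000 10.0000] v=[-1.0000 0.0000 0.0000]
Step 1: x=[4.3750 7.1250 10.1250] v=[-2.5000 0.5000 0.5000]
Step 2: x=[3.5469 7.2813 10.3750] v=[-3.3125 0.6250 1.0000]
Step 3: x=[2.7422 7.3575 10.7383] v=[-3.2188 0.3047 1.4532]
Step 4: x=[2.1716 7.2794 11.1790] v=[-2.2823 -0.3126 1.7628]
Step 5: x=[1.9681 7.0502 11.6323] v=[-0.8142 -0.9167 1.8130]
Step 6: x=[2.1538 6.7585 12.0128] v=[0.7428 -1.1667 1.5220]
Step 7: x=[2.6459 6.5480 12.2365] v=[1.9683 -0.8419 0.8949]
Step 8: x=[3.2950 6.5608 12.2492] v=[2.5964 0.0513 0.0507]
Max displacement = 2.0319

Answer: 2.0319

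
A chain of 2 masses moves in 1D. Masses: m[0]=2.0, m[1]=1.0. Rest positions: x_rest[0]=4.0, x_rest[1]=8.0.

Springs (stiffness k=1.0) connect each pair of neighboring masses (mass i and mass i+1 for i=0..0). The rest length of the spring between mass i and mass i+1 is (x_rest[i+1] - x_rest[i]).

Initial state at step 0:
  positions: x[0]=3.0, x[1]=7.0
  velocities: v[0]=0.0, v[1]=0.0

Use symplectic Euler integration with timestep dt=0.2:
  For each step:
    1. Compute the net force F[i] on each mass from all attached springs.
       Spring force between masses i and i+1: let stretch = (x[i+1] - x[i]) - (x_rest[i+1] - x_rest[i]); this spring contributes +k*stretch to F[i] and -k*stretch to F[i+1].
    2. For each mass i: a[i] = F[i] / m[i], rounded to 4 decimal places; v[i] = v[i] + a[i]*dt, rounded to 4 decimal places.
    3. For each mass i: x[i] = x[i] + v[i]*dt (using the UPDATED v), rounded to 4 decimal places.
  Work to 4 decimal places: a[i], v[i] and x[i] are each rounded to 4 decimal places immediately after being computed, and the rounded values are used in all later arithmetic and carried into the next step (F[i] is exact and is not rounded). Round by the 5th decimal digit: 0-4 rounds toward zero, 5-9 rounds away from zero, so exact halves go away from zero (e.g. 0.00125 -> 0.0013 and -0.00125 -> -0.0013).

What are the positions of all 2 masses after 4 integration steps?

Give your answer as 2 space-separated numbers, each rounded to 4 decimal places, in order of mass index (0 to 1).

Step 0: x=[3.0000 7.0000] v=[0.0000 0.0000]
Step 1: x=[3.0000 7.0000] v=[0.0000 0.0000]
Step 2: x=[3.0000 7.0000] v=[0.0000 0.0000]
Step 3: x=[3.0000 7.0000] v=[0.0000 0.0000]
Step 4: x=[3.0000 7.0000] v=[0.0000 0.0000]

Answer: 3.0000 7.0000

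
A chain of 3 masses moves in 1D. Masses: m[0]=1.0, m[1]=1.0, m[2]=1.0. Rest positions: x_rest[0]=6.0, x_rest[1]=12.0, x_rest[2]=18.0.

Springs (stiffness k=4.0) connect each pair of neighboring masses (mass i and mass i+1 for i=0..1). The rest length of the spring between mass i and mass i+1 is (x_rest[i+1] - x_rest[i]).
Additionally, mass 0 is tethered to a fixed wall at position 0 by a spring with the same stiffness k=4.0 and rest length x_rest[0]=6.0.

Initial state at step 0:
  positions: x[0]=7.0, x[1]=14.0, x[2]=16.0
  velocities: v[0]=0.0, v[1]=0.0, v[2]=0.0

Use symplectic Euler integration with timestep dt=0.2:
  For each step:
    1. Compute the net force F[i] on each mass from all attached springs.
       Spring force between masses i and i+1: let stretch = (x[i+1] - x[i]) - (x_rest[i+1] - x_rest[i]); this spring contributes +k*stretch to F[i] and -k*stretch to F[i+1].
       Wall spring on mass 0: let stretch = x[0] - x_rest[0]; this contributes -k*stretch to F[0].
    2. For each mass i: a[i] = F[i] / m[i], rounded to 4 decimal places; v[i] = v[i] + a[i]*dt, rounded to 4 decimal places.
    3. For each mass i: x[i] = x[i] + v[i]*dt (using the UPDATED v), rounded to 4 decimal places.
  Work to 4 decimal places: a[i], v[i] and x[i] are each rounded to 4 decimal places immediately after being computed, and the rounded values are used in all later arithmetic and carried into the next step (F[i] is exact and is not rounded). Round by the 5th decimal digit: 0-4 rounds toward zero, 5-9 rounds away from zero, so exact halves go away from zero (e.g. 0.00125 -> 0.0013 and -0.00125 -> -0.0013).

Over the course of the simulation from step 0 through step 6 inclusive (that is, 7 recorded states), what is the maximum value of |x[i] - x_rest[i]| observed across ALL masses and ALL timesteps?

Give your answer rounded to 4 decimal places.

Answer: 2.0154

Derivation:
Step 0: x=[7.0000 14.0000 16.0000] v=[0.0000 0.0000 0.0000]
Step 1: x=[7.0000 13.2000 16.6400] v=[0.0000 -4.0000 3.2000]
Step 2: x=[6.8720 11.9584 17.6896] v=[-0.6400 -6.2080 5.2480]
Step 3: x=[6.4583 10.8200 18.7822] v=[-2.0685 -5.6922 5.4630]
Step 4: x=[5.7091 10.2576 19.5608] v=[-3.7458 -2.8118 3.8932]
Step 5: x=[4.7742 10.4560 19.8109] v=[-4.6743 0.9920 1.2506]
Step 6: x=[3.9846 11.2421 19.5242] v=[-3.9482 3.9305 -1.4333]
Max displacement = 2.0154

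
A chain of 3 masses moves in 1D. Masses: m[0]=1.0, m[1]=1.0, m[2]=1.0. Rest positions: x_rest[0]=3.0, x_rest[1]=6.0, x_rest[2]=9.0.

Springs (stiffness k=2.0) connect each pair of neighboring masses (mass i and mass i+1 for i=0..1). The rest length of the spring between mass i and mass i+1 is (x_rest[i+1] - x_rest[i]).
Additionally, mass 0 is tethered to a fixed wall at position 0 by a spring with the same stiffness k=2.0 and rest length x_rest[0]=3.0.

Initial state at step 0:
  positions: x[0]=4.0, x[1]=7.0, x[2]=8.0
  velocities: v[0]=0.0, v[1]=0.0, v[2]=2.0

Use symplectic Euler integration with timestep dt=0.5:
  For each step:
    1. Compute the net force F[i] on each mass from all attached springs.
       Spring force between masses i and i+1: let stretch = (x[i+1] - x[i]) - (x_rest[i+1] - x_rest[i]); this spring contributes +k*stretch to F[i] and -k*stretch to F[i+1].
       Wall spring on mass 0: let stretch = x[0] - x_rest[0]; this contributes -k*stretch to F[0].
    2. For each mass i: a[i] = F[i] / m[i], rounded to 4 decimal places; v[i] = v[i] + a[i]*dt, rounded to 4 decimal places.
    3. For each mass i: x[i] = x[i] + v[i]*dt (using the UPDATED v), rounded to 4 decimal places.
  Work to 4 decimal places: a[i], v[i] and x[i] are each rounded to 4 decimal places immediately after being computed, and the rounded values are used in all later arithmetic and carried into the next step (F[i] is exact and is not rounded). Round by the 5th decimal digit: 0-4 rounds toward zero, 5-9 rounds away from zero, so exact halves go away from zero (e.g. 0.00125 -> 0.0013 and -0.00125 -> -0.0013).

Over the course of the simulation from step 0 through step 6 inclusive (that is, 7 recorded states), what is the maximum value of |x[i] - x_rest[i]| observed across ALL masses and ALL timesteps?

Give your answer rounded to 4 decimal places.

Step 0: x=[4.0000 7.0000 8.0000] v=[0.0000 0.0000 2.0000]
Step 1: x=[3.5000 6.0000 10.0000] v=[-1.0000 -2.0000 4.0000]
Step 2: x=[2.5000 5.7500 11.5000] v=[-2.0000 -0.5000 3.0000]
Step 3: x=[1.8750 6.7500 11.6250] v=[-1.2500 2.0000 0.2500]
Step 4: x=[2.7500 7.7500 10.8125] v=[1.7500 2.0000 -1.6250]
Step 5: x=[4.7500 7.7813 9.9688] v=[4.0000 0.0625 -1.6875]
Step 6: x=[5.8907 7.3907 9.5313] v=[2.2813 -0.7813 -0.8750]
Max displacement = 2.8907

Answer: 2.8907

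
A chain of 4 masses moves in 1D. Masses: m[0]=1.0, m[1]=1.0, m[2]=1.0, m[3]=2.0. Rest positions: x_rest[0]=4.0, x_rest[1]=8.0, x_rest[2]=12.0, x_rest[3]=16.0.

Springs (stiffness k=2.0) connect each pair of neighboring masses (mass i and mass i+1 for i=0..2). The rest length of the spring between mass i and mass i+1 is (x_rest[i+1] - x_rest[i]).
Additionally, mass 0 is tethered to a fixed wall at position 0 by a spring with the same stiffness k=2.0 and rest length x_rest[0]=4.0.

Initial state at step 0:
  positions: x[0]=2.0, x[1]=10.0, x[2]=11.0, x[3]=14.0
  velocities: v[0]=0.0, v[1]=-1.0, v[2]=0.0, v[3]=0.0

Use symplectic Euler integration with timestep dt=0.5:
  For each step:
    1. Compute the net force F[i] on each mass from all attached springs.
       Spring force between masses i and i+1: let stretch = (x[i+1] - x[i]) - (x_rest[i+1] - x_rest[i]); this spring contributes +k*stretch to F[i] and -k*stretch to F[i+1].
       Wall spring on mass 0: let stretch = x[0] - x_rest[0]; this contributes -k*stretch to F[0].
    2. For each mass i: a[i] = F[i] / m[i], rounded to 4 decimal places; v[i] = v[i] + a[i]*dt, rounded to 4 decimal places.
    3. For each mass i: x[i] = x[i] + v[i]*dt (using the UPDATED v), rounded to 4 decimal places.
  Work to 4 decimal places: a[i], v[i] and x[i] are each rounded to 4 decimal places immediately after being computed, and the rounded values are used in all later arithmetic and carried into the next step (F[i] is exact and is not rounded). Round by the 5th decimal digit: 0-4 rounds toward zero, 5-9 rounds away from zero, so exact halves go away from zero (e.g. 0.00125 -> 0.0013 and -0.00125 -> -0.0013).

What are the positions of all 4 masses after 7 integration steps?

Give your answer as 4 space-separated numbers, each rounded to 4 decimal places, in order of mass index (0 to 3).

Step 0: x=[2.0000 10.0000 11.0000 14.0000] v=[0.0000 -1.0000 0.0000 0.0000]
Step 1: x=[5.0000 6.0000 12.0000 14.2500] v=[6.0000 -8.0000 2.0000 0.5000]
Step 2: x=[6.0000 4.5000 11.1250 14.9375] v=[2.0000 -3.0000 -1.7500 1.3750]
Step 3: x=[3.2500 7.0625 8.8438 15.6719] v=[-5.5000 5.1250 -4.5625 1.4688]
Step 4: x=[0.7813 8.6094 9.0860 15.6993] v=[-4.9375 3.0938 0.4843 0.0548]
Step 5: x=[1.8360 6.4806 12.3965 15.0734] v=[2.1093 -4.2577 6.6210 -1.2519]
Step 6: x=[4.2950 4.9874 14.0875 14.7782] v=[4.9179 -2.9864 3.3820 -0.5904]
Step 7: x=[4.9527 7.6981 11.5738 15.3104] v=[1.3153 5.4213 -5.0274 1.0643]

Answer: 4.9527 7.6981 11.5738 15.3104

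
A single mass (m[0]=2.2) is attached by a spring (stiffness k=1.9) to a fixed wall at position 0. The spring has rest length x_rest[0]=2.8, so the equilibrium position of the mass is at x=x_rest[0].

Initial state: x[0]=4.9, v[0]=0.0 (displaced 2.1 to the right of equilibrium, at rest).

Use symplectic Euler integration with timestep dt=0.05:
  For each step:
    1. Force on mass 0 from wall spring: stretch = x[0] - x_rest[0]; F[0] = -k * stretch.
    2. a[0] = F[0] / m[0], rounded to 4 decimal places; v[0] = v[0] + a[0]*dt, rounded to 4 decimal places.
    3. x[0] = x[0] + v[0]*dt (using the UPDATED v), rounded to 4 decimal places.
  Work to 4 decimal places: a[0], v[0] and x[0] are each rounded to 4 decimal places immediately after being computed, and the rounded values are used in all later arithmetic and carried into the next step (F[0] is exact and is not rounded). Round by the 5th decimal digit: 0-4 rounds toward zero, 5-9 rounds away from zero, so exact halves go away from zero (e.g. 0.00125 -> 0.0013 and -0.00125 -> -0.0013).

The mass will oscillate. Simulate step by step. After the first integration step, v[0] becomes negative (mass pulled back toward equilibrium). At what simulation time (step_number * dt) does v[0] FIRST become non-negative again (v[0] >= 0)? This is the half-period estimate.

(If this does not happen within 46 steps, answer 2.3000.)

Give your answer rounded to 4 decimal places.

Step 0: x=[4.9000] v=[0.0000]
Step 1: x=[4.8955] v=[-0.0907]
Step 2: x=[4.8864] v=[-0.1812]
Step 3: x=[4.8728] v=[-0.2713]
Step 4: x=[4.8548] v=[-0.3608]
Step 5: x=[4.8323] v=[-0.4495]
Step 6: x=[4.8054] v=[-0.5373]
Step 7: x=[4.7742] v=[-0.6239]
Step 8: x=[4.7387] v=[-0.7092]
Step 9: x=[4.6991] v=[-0.7929]
Step 10: x=[4.6554] v=[-0.8749]
Step 11: x=[4.6077] v=[-0.9550]
Step 12: x=[4.5560] v=[-1.0331]
Step 13: x=[4.5006] v=[-1.1089]
Step 14: x=[4.4415] v=[-1.1823]
Step 15: x=[4.3788] v=[-1.2532]
Step 16: x=[4.3127] v=[-1.3214]
Step 17: x=[4.2434] v=[-1.3867]
Step 18: x=[4.1710] v=[-1.4490]
Step 19: x=[4.0956] v=[-1.5082]
Step 20: x=[4.0174] v=[-1.5641]
Step 21: x=[3.9366] v=[-1.6167]
Step 22: x=[3.8533] v=[-1.6658]
Step 23: x=[3.7677] v=[-1.7113]
Step 24: x=[3.6800] v=[-1.7531]
Step 25: x=[3.5904] v=[-1.7911]
Step 26: x=[3.4991] v=[-1.8252]
Step 27: x=[3.4063] v=[-1.8554]
Step 28: x=[3.3122] v=[-1.8816]
Step 29: x=[3.2170] v=[-1.9037]
Step 30: x=[3.1209] v=[-1.9217]
Step 31: x=[3.0241] v=[-1.9356]
Step 32: x=[2.9268] v=[-1.9453]
Step 33: x=[2.8293] v=[-1.9508]
Step 34: x=[2.7317] v=[-1.9521]
Step 35: x=[2.6342] v=[-1.9492]
Step 36: x=[2.5371] v=[-1.9420]
Step 37: x=[2.4406] v=[-1.9306]
Step 38: x=[2.3448] v=[-1.9151]
Step 39: x=[2.2500] v=[-1.8954]
Step 40: x=[2.1564] v=[-1.8717]
Step 41: x=[2.0642] v=[-1.8439]
Step 42: x=[1.9736] v=[-1.8121]
Step 43: x=[1.8848] v=[-1.7764]
Step 44: x=[1.7980] v=[-1.7369]
Step 45: x=[1.7133] v=[-1.6936]
Step 46: x=[1.6310] v=[-1.6467]
v[0] did not become non-negative within 46 steps; using fallback time=2.3000

Answer: 2.3000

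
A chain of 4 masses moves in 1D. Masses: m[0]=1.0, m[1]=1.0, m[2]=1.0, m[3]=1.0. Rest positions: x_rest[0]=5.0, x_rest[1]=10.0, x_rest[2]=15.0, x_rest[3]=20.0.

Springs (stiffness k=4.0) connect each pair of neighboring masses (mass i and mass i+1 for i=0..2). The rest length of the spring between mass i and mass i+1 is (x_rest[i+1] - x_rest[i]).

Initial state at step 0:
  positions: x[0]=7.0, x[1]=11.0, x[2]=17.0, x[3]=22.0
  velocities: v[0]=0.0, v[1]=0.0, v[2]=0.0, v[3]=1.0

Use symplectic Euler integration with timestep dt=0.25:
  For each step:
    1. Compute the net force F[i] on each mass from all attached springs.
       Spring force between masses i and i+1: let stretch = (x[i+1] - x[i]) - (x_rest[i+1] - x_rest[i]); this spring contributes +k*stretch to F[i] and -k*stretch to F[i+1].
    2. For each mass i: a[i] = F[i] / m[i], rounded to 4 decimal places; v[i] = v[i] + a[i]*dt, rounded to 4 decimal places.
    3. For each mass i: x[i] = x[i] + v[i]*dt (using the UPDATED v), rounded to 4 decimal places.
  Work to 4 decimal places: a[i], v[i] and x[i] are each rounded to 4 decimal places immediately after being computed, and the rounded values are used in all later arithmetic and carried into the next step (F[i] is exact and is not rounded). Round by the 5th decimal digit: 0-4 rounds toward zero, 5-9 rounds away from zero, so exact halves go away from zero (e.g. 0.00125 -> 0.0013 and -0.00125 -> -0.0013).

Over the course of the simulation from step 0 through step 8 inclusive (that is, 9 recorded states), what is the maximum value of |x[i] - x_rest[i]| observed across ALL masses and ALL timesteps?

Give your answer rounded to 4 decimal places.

Answer: 2.7515

Derivation:
Step 0: x=[7.0000 11.0000 17.0000 22.0000] v=[0.0000 0.0000 0.0000 1.0000]
Step 1: x=[6.7500 11.5000 16.7500 22.2500] v=[-1.0000 2.0000 -1.0000 1.0000]
Step 2: x=[6.4375 12.1250 16.5625 22.3750] v=[-1.2500 2.5000 -0.7500 0.5000]
Step 3: x=[6.2969 12.4375 16.7188 22.2969] v=[-0.5625 1.2500 0.6250 -0.3125]
Step 4: x=[6.4414 12.2852 17.1993 22.0743] v=[0.5781 -0.6093 1.9218 -0.8906]
Step 5: x=[6.7969 11.9005 17.6700 21.8829] v=[1.4219 -1.5390 1.8827 -0.7656]
Step 6: x=[7.1783 11.6822 17.7515 21.8883] v=[1.5255 -0.8731 0.3261 0.0215]
Step 7: x=[7.4357 11.8553 17.3499 22.1095] v=[1.0294 0.6923 -1.6064 0.8847]
Step 8: x=[7.5480 12.2971 16.7646 22.3908] v=[0.4490 1.7673 -2.3414 1.1251]
Max displacement = 2.7515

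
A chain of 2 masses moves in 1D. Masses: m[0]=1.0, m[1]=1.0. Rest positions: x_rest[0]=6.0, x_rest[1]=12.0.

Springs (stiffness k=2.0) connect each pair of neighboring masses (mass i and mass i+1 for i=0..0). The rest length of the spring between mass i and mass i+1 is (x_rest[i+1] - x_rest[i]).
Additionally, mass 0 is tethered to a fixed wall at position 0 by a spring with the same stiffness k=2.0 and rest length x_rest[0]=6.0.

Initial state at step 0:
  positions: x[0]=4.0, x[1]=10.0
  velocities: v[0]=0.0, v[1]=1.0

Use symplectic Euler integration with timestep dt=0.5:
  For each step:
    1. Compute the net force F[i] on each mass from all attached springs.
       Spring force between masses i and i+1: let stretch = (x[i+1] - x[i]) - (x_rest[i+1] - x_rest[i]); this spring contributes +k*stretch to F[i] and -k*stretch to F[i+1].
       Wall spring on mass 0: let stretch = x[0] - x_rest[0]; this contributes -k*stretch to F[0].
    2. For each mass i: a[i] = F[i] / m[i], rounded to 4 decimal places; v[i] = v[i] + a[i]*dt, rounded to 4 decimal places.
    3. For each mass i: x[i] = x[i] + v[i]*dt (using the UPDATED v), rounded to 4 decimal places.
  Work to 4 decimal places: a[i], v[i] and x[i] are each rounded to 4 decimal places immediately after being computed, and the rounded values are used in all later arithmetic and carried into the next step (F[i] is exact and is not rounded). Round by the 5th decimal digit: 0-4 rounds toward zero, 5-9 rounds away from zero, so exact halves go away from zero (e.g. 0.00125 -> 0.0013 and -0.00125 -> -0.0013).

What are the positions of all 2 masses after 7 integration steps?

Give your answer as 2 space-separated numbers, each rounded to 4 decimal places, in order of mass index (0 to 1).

Answer: 7.9532 14.1329

Derivation:
Step 0: x=[4.0000 10.0000] v=[0.0000 1.0000]
Step 1: x=[5.0000 10.5000] v=[2.0000 1.0000]
Step 2: x=[6.2500 11.2500] v=[2.5000 1.5000]
Step 3: x=[6.8750 12.5000] v=[1.2500 2.5000]
Step 4: x=[6.8750 13.9375] v=[0.0000 2.8750]
Step 5: x=[6.9688 14.8438] v=[0.1875 1.8125]
Step 6: x=[7.5157 14.8126] v=[1.0937 -0.0625]
Step 7: x=[7.9532 14.1329] v=[0.8749 -1.3594]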